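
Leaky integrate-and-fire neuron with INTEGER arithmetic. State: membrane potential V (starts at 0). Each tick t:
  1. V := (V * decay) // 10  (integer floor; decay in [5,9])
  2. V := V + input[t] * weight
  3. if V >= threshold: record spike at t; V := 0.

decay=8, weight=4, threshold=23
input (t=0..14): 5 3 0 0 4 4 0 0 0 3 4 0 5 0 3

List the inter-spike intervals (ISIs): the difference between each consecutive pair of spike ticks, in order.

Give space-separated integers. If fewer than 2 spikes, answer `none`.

t=0: input=5 -> V=20
t=1: input=3 -> V=0 FIRE
t=2: input=0 -> V=0
t=3: input=0 -> V=0
t=4: input=4 -> V=16
t=5: input=4 -> V=0 FIRE
t=6: input=0 -> V=0
t=7: input=0 -> V=0
t=8: input=0 -> V=0
t=9: input=3 -> V=12
t=10: input=4 -> V=0 FIRE
t=11: input=0 -> V=0
t=12: input=5 -> V=20
t=13: input=0 -> V=16
t=14: input=3 -> V=0 FIRE

Answer: 4 5 4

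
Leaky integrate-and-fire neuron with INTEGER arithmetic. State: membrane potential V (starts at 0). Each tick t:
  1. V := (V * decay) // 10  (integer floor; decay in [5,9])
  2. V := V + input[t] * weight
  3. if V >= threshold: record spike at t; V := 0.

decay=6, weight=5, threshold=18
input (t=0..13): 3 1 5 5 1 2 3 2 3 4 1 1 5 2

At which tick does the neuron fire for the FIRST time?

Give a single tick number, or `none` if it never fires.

Answer: 2

Derivation:
t=0: input=3 -> V=15
t=1: input=1 -> V=14
t=2: input=5 -> V=0 FIRE
t=3: input=5 -> V=0 FIRE
t=4: input=1 -> V=5
t=5: input=2 -> V=13
t=6: input=3 -> V=0 FIRE
t=7: input=2 -> V=10
t=8: input=3 -> V=0 FIRE
t=9: input=4 -> V=0 FIRE
t=10: input=1 -> V=5
t=11: input=1 -> V=8
t=12: input=5 -> V=0 FIRE
t=13: input=2 -> V=10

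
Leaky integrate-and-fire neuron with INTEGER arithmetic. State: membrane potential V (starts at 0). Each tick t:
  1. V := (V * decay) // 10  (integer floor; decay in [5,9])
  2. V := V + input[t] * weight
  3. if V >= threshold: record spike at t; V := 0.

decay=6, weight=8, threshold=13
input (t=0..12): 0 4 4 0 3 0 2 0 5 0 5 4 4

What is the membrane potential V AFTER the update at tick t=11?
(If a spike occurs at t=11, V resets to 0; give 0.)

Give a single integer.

t=0: input=0 -> V=0
t=1: input=4 -> V=0 FIRE
t=2: input=4 -> V=0 FIRE
t=3: input=0 -> V=0
t=4: input=3 -> V=0 FIRE
t=5: input=0 -> V=0
t=6: input=2 -> V=0 FIRE
t=7: input=0 -> V=0
t=8: input=5 -> V=0 FIRE
t=9: input=0 -> V=0
t=10: input=5 -> V=0 FIRE
t=11: input=4 -> V=0 FIRE
t=12: input=4 -> V=0 FIRE

Answer: 0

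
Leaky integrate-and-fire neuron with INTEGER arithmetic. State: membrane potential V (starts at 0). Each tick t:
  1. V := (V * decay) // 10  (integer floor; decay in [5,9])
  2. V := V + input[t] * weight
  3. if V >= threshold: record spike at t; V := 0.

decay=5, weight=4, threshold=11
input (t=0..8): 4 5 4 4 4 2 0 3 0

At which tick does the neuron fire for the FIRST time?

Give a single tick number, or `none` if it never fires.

t=0: input=4 -> V=0 FIRE
t=1: input=5 -> V=0 FIRE
t=2: input=4 -> V=0 FIRE
t=3: input=4 -> V=0 FIRE
t=4: input=4 -> V=0 FIRE
t=5: input=2 -> V=8
t=6: input=0 -> V=4
t=7: input=3 -> V=0 FIRE
t=8: input=0 -> V=0

Answer: 0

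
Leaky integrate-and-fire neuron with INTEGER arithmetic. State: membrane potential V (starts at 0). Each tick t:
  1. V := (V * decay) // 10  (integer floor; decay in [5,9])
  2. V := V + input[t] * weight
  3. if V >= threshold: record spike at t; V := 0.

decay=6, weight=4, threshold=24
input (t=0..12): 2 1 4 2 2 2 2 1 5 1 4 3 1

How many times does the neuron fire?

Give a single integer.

Answer: 1

Derivation:
t=0: input=2 -> V=8
t=1: input=1 -> V=8
t=2: input=4 -> V=20
t=3: input=2 -> V=20
t=4: input=2 -> V=20
t=5: input=2 -> V=20
t=6: input=2 -> V=20
t=7: input=1 -> V=16
t=8: input=5 -> V=0 FIRE
t=9: input=1 -> V=4
t=10: input=4 -> V=18
t=11: input=3 -> V=22
t=12: input=1 -> V=17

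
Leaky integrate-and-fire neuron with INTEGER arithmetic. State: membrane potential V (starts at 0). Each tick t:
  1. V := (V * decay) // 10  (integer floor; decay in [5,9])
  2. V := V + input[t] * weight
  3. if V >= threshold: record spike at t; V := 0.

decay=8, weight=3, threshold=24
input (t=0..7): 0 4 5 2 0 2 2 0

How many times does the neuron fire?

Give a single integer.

t=0: input=0 -> V=0
t=1: input=4 -> V=12
t=2: input=5 -> V=0 FIRE
t=3: input=2 -> V=6
t=4: input=0 -> V=4
t=5: input=2 -> V=9
t=6: input=2 -> V=13
t=7: input=0 -> V=10

Answer: 1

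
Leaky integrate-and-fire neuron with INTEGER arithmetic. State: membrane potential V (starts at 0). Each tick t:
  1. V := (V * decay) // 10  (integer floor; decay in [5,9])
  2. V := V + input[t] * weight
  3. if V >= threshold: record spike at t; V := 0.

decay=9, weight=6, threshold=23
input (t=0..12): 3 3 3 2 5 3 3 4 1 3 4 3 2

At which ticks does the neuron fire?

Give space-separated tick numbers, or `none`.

Answer: 1 3 4 6 7 9 10 12

Derivation:
t=0: input=3 -> V=18
t=1: input=3 -> V=0 FIRE
t=2: input=3 -> V=18
t=3: input=2 -> V=0 FIRE
t=4: input=5 -> V=0 FIRE
t=5: input=3 -> V=18
t=6: input=3 -> V=0 FIRE
t=7: input=4 -> V=0 FIRE
t=8: input=1 -> V=6
t=9: input=3 -> V=0 FIRE
t=10: input=4 -> V=0 FIRE
t=11: input=3 -> V=18
t=12: input=2 -> V=0 FIRE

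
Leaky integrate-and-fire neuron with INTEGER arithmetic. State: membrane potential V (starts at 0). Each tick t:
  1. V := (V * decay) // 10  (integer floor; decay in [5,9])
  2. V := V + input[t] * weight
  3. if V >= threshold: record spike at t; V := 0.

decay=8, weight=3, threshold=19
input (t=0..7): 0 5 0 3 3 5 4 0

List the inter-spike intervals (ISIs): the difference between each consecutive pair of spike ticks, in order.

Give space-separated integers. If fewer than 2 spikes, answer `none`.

Answer: 2

Derivation:
t=0: input=0 -> V=0
t=1: input=5 -> V=15
t=2: input=0 -> V=12
t=3: input=3 -> V=18
t=4: input=3 -> V=0 FIRE
t=5: input=5 -> V=15
t=6: input=4 -> V=0 FIRE
t=7: input=0 -> V=0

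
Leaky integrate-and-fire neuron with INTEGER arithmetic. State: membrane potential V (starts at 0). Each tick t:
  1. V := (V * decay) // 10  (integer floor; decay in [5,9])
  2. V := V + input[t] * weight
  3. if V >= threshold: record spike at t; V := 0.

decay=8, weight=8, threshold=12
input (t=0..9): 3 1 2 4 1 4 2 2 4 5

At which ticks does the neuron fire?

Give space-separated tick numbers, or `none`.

t=0: input=3 -> V=0 FIRE
t=1: input=1 -> V=8
t=2: input=2 -> V=0 FIRE
t=3: input=4 -> V=0 FIRE
t=4: input=1 -> V=8
t=5: input=4 -> V=0 FIRE
t=6: input=2 -> V=0 FIRE
t=7: input=2 -> V=0 FIRE
t=8: input=4 -> V=0 FIRE
t=9: input=5 -> V=0 FIRE

Answer: 0 2 3 5 6 7 8 9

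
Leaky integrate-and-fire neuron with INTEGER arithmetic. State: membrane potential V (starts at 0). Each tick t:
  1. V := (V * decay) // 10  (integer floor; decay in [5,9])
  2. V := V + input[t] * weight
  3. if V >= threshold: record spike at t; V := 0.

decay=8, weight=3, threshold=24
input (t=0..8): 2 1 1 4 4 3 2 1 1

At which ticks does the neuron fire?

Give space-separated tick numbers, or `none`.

Answer: 4

Derivation:
t=0: input=2 -> V=6
t=1: input=1 -> V=7
t=2: input=1 -> V=8
t=3: input=4 -> V=18
t=4: input=4 -> V=0 FIRE
t=5: input=3 -> V=9
t=6: input=2 -> V=13
t=7: input=1 -> V=13
t=8: input=1 -> V=13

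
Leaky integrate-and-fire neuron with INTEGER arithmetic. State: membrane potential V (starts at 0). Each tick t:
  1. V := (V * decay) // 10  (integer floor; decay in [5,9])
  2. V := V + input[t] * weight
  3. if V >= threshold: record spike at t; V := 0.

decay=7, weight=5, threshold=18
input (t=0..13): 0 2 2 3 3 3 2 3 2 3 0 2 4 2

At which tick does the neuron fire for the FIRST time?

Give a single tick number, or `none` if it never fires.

Answer: 3

Derivation:
t=0: input=0 -> V=0
t=1: input=2 -> V=10
t=2: input=2 -> V=17
t=3: input=3 -> V=0 FIRE
t=4: input=3 -> V=15
t=5: input=3 -> V=0 FIRE
t=6: input=2 -> V=10
t=7: input=3 -> V=0 FIRE
t=8: input=2 -> V=10
t=9: input=3 -> V=0 FIRE
t=10: input=0 -> V=0
t=11: input=2 -> V=10
t=12: input=4 -> V=0 FIRE
t=13: input=2 -> V=10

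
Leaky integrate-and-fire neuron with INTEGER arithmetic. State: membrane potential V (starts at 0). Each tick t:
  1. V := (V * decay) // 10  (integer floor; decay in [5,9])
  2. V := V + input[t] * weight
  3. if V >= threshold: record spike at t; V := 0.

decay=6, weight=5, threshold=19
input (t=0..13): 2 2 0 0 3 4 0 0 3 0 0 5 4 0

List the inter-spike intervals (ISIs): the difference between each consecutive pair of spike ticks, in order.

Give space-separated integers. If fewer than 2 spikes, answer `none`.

t=0: input=2 -> V=10
t=1: input=2 -> V=16
t=2: input=0 -> V=9
t=3: input=0 -> V=5
t=4: input=3 -> V=18
t=5: input=4 -> V=0 FIRE
t=6: input=0 -> V=0
t=7: input=0 -> V=0
t=8: input=3 -> V=15
t=9: input=0 -> V=9
t=10: input=0 -> V=5
t=11: input=5 -> V=0 FIRE
t=12: input=4 -> V=0 FIRE
t=13: input=0 -> V=0

Answer: 6 1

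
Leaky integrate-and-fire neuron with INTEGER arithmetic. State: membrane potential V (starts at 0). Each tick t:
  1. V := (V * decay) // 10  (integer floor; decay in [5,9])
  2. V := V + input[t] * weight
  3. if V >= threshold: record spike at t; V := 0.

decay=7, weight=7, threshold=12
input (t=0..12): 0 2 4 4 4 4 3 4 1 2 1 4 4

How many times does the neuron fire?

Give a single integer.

t=0: input=0 -> V=0
t=1: input=2 -> V=0 FIRE
t=2: input=4 -> V=0 FIRE
t=3: input=4 -> V=0 FIRE
t=4: input=4 -> V=0 FIRE
t=5: input=4 -> V=0 FIRE
t=6: input=3 -> V=0 FIRE
t=7: input=4 -> V=0 FIRE
t=8: input=1 -> V=7
t=9: input=2 -> V=0 FIRE
t=10: input=1 -> V=7
t=11: input=4 -> V=0 FIRE
t=12: input=4 -> V=0 FIRE

Answer: 10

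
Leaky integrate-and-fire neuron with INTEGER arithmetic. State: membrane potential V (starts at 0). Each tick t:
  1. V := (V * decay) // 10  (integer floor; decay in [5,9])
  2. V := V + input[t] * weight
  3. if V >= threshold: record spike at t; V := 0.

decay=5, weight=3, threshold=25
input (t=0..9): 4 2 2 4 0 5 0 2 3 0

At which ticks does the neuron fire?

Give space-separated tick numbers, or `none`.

Answer: none

Derivation:
t=0: input=4 -> V=12
t=1: input=2 -> V=12
t=2: input=2 -> V=12
t=3: input=4 -> V=18
t=4: input=0 -> V=9
t=5: input=5 -> V=19
t=6: input=0 -> V=9
t=7: input=2 -> V=10
t=8: input=3 -> V=14
t=9: input=0 -> V=7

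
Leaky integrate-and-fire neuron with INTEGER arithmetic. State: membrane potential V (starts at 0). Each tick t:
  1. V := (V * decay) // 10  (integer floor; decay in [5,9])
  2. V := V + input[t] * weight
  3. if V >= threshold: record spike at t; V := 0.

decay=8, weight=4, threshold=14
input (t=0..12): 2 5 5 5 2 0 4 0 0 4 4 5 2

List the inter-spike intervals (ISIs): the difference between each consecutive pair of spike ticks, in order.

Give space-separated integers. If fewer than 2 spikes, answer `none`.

t=0: input=2 -> V=8
t=1: input=5 -> V=0 FIRE
t=2: input=5 -> V=0 FIRE
t=3: input=5 -> V=0 FIRE
t=4: input=2 -> V=8
t=5: input=0 -> V=6
t=6: input=4 -> V=0 FIRE
t=7: input=0 -> V=0
t=8: input=0 -> V=0
t=9: input=4 -> V=0 FIRE
t=10: input=4 -> V=0 FIRE
t=11: input=5 -> V=0 FIRE
t=12: input=2 -> V=8

Answer: 1 1 3 3 1 1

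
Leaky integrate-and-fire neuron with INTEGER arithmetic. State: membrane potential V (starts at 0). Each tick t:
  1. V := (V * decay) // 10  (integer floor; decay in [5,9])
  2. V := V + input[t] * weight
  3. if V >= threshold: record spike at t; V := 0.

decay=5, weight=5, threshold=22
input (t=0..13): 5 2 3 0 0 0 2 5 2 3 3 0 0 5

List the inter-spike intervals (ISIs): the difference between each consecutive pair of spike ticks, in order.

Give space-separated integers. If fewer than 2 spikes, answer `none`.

t=0: input=5 -> V=0 FIRE
t=1: input=2 -> V=10
t=2: input=3 -> V=20
t=3: input=0 -> V=10
t=4: input=0 -> V=5
t=5: input=0 -> V=2
t=6: input=2 -> V=11
t=7: input=5 -> V=0 FIRE
t=8: input=2 -> V=10
t=9: input=3 -> V=20
t=10: input=3 -> V=0 FIRE
t=11: input=0 -> V=0
t=12: input=0 -> V=0
t=13: input=5 -> V=0 FIRE

Answer: 7 3 3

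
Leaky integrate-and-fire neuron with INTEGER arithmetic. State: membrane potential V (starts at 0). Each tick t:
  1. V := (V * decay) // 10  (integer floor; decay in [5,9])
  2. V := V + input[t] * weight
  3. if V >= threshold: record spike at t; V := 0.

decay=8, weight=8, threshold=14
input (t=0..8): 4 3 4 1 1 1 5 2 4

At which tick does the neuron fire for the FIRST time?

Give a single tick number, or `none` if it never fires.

Answer: 0

Derivation:
t=0: input=4 -> V=0 FIRE
t=1: input=3 -> V=0 FIRE
t=2: input=4 -> V=0 FIRE
t=3: input=1 -> V=8
t=4: input=1 -> V=0 FIRE
t=5: input=1 -> V=8
t=6: input=5 -> V=0 FIRE
t=7: input=2 -> V=0 FIRE
t=8: input=4 -> V=0 FIRE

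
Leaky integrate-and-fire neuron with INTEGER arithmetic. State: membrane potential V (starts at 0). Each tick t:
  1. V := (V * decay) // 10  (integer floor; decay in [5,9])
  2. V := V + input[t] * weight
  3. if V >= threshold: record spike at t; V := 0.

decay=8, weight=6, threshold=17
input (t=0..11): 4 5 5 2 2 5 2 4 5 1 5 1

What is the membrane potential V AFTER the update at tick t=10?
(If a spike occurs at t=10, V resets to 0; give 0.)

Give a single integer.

t=0: input=4 -> V=0 FIRE
t=1: input=5 -> V=0 FIRE
t=2: input=5 -> V=0 FIRE
t=3: input=2 -> V=12
t=4: input=2 -> V=0 FIRE
t=5: input=5 -> V=0 FIRE
t=6: input=2 -> V=12
t=7: input=4 -> V=0 FIRE
t=8: input=5 -> V=0 FIRE
t=9: input=1 -> V=6
t=10: input=5 -> V=0 FIRE
t=11: input=1 -> V=6

Answer: 0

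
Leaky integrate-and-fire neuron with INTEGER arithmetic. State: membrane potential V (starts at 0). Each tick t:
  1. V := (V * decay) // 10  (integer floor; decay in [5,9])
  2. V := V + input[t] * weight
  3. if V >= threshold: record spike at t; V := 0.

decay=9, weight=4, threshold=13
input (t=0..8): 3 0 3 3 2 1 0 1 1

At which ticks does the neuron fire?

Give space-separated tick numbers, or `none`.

t=0: input=3 -> V=12
t=1: input=0 -> V=10
t=2: input=3 -> V=0 FIRE
t=3: input=3 -> V=12
t=4: input=2 -> V=0 FIRE
t=5: input=1 -> V=4
t=6: input=0 -> V=3
t=7: input=1 -> V=6
t=8: input=1 -> V=9

Answer: 2 4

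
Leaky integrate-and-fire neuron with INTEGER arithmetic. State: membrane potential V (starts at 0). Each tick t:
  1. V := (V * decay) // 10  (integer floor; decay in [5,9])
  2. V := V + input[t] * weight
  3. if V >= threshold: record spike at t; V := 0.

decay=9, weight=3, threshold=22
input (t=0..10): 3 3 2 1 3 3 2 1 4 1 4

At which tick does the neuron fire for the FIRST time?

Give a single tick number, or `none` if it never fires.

t=0: input=3 -> V=9
t=1: input=3 -> V=17
t=2: input=2 -> V=21
t=3: input=1 -> V=21
t=4: input=3 -> V=0 FIRE
t=5: input=3 -> V=9
t=6: input=2 -> V=14
t=7: input=1 -> V=15
t=8: input=4 -> V=0 FIRE
t=9: input=1 -> V=3
t=10: input=4 -> V=14

Answer: 4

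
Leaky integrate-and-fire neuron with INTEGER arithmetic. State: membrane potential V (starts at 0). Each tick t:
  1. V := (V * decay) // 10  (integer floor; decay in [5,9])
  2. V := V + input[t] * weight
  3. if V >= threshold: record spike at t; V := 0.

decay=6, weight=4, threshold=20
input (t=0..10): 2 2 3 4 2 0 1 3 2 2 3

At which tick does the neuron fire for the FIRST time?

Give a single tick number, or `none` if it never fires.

Answer: 3

Derivation:
t=0: input=2 -> V=8
t=1: input=2 -> V=12
t=2: input=3 -> V=19
t=3: input=4 -> V=0 FIRE
t=4: input=2 -> V=8
t=5: input=0 -> V=4
t=6: input=1 -> V=6
t=7: input=3 -> V=15
t=8: input=2 -> V=17
t=9: input=2 -> V=18
t=10: input=3 -> V=0 FIRE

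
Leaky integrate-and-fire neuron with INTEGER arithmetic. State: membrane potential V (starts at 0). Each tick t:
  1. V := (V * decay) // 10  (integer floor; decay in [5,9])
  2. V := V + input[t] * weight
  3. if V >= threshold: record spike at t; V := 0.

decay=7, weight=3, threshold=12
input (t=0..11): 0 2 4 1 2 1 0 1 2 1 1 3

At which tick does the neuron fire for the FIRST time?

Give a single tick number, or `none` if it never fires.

Answer: 2

Derivation:
t=0: input=0 -> V=0
t=1: input=2 -> V=6
t=2: input=4 -> V=0 FIRE
t=3: input=1 -> V=3
t=4: input=2 -> V=8
t=5: input=1 -> V=8
t=6: input=0 -> V=5
t=7: input=1 -> V=6
t=8: input=2 -> V=10
t=9: input=1 -> V=10
t=10: input=1 -> V=10
t=11: input=3 -> V=0 FIRE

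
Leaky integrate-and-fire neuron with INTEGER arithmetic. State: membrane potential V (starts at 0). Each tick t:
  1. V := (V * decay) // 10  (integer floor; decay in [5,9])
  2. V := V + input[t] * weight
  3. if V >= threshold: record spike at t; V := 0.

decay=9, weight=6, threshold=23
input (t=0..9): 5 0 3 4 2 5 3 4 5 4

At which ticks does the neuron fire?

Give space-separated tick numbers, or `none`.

t=0: input=5 -> V=0 FIRE
t=1: input=0 -> V=0
t=2: input=3 -> V=18
t=3: input=4 -> V=0 FIRE
t=4: input=2 -> V=12
t=5: input=5 -> V=0 FIRE
t=6: input=3 -> V=18
t=7: input=4 -> V=0 FIRE
t=8: input=5 -> V=0 FIRE
t=9: input=4 -> V=0 FIRE

Answer: 0 3 5 7 8 9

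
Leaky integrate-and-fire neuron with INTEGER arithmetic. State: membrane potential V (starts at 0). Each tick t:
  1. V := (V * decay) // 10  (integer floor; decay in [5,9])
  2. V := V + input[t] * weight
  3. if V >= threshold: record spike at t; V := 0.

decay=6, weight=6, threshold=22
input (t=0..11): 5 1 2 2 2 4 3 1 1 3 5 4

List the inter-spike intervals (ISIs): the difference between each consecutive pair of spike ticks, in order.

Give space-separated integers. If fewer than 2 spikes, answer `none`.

t=0: input=5 -> V=0 FIRE
t=1: input=1 -> V=6
t=2: input=2 -> V=15
t=3: input=2 -> V=21
t=4: input=2 -> V=0 FIRE
t=5: input=4 -> V=0 FIRE
t=6: input=3 -> V=18
t=7: input=1 -> V=16
t=8: input=1 -> V=15
t=9: input=3 -> V=0 FIRE
t=10: input=5 -> V=0 FIRE
t=11: input=4 -> V=0 FIRE

Answer: 4 1 4 1 1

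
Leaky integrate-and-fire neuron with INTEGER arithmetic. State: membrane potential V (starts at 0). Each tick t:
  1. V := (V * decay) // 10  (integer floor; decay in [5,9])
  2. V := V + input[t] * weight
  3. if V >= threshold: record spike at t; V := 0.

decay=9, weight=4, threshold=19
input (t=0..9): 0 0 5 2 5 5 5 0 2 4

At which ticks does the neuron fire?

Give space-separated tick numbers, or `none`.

t=0: input=0 -> V=0
t=1: input=0 -> V=0
t=2: input=5 -> V=0 FIRE
t=3: input=2 -> V=8
t=4: input=5 -> V=0 FIRE
t=5: input=5 -> V=0 FIRE
t=6: input=5 -> V=0 FIRE
t=7: input=0 -> V=0
t=8: input=2 -> V=8
t=9: input=4 -> V=0 FIRE

Answer: 2 4 5 6 9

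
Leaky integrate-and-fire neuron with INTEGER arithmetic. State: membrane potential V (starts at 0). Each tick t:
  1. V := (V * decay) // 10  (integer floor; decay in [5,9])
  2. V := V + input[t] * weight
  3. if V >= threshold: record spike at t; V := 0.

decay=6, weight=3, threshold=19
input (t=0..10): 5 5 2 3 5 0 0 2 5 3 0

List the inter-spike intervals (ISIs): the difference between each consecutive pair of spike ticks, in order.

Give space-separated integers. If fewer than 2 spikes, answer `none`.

t=0: input=5 -> V=15
t=1: input=5 -> V=0 FIRE
t=2: input=2 -> V=6
t=3: input=3 -> V=12
t=4: input=5 -> V=0 FIRE
t=5: input=0 -> V=0
t=6: input=0 -> V=0
t=7: input=2 -> V=6
t=8: input=5 -> V=18
t=9: input=3 -> V=0 FIRE
t=10: input=0 -> V=0

Answer: 3 5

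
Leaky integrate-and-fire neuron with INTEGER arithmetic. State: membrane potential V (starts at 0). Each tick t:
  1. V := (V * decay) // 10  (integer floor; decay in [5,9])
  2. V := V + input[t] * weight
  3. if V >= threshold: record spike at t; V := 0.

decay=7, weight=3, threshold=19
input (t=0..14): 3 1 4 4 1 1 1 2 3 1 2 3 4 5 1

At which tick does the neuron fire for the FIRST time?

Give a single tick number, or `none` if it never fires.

Answer: 3

Derivation:
t=0: input=3 -> V=9
t=1: input=1 -> V=9
t=2: input=4 -> V=18
t=3: input=4 -> V=0 FIRE
t=4: input=1 -> V=3
t=5: input=1 -> V=5
t=6: input=1 -> V=6
t=7: input=2 -> V=10
t=8: input=3 -> V=16
t=9: input=1 -> V=14
t=10: input=2 -> V=15
t=11: input=3 -> V=0 FIRE
t=12: input=4 -> V=12
t=13: input=5 -> V=0 FIRE
t=14: input=1 -> V=3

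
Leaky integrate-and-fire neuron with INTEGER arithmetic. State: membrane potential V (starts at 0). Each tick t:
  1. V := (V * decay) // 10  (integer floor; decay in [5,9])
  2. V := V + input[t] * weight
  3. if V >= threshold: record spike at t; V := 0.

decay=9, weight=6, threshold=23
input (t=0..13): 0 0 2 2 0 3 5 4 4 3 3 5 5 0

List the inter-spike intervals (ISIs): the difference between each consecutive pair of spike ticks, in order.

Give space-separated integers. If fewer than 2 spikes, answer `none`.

t=0: input=0 -> V=0
t=1: input=0 -> V=0
t=2: input=2 -> V=12
t=3: input=2 -> V=22
t=4: input=0 -> V=19
t=5: input=3 -> V=0 FIRE
t=6: input=5 -> V=0 FIRE
t=7: input=4 -> V=0 FIRE
t=8: input=4 -> V=0 FIRE
t=9: input=3 -> V=18
t=10: input=3 -> V=0 FIRE
t=11: input=5 -> V=0 FIRE
t=12: input=5 -> V=0 FIRE
t=13: input=0 -> V=0

Answer: 1 1 1 2 1 1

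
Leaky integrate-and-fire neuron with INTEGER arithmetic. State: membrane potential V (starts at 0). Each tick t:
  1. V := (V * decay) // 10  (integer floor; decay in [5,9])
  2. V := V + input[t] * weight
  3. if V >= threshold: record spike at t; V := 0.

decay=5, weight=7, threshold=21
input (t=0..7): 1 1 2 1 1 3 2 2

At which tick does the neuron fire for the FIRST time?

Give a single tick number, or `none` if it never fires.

Answer: 5

Derivation:
t=0: input=1 -> V=7
t=1: input=1 -> V=10
t=2: input=2 -> V=19
t=3: input=1 -> V=16
t=4: input=1 -> V=15
t=5: input=3 -> V=0 FIRE
t=6: input=2 -> V=14
t=7: input=2 -> V=0 FIRE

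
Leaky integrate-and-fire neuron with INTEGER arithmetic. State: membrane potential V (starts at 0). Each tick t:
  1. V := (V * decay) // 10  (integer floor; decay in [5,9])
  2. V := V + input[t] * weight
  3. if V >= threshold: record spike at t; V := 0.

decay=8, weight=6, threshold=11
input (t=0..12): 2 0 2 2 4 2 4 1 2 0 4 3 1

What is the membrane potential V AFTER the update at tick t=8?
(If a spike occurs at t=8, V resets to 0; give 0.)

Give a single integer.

Answer: 0

Derivation:
t=0: input=2 -> V=0 FIRE
t=1: input=0 -> V=0
t=2: input=2 -> V=0 FIRE
t=3: input=2 -> V=0 FIRE
t=4: input=4 -> V=0 FIRE
t=5: input=2 -> V=0 FIRE
t=6: input=4 -> V=0 FIRE
t=7: input=1 -> V=6
t=8: input=2 -> V=0 FIRE
t=9: input=0 -> V=0
t=10: input=4 -> V=0 FIRE
t=11: input=3 -> V=0 FIRE
t=12: input=1 -> V=6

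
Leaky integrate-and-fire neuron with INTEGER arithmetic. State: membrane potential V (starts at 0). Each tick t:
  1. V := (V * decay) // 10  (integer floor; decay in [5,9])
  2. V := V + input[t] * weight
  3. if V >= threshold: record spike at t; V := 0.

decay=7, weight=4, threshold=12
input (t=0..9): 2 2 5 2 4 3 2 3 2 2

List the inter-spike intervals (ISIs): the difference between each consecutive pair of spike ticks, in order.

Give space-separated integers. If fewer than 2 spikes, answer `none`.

t=0: input=2 -> V=8
t=1: input=2 -> V=0 FIRE
t=2: input=5 -> V=0 FIRE
t=3: input=2 -> V=8
t=4: input=4 -> V=0 FIRE
t=5: input=3 -> V=0 FIRE
t=6: input=2 -> V=8
t=7: input=3 -> V=0 FIRE
t=8: input=2 -> V=8
t=9: input=2 -> V=0 FIRE

Answer: 1 2 1 2 2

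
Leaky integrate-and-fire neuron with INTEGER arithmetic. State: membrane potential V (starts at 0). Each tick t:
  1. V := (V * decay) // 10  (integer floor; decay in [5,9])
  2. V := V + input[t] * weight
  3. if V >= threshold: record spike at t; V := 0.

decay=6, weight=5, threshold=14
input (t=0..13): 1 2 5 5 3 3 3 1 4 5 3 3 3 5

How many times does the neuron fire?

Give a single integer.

Answer: 11

Derivation:
t=0: input=1 -> V=5
t=1: input=2 -> V=13
t=2: input=5 -> V=0 FIRE
t=3: input=5 -> V=0 FIRE
t=4: input=3 -> V=0 FIRE
t=5: input=3 -> V=0 FIRE
t=6: input=3 -> V=0 FIRE
t=7: input=1 -> V=5
t=8: input=4 -> V=0 FIRE
t=9: input=5 -> V=0 FIRE
t=10: input=3 -> V=0 FIRE
t=11: input=3 -> V=0 FIRE
t=12: input=3 -> V=0 FIRE
t=13: input=5 -> V=0 FIRE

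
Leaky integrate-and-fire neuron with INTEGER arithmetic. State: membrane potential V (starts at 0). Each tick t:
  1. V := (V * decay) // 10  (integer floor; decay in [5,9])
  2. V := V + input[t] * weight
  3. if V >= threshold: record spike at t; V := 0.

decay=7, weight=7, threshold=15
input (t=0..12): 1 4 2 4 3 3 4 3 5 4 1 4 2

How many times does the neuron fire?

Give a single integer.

t=0: input=1 -> V=7
t=1: input=4 -> V=0 FIRE
t=2: input=2 -> V=14
t=3: input=4 -> V=0 FIRE
t=4: input=3 -> V=0 FIRE
t=5: input=3 -> V=0 FIRE
t=6: input=4 -> V=0 FIRE
t=7: input=3 -> V=0 FIRE
t=8: input=5 -> V=0 FIRE
t=9: input=4 -> V=0 FIRE
t=10: input=1 -> V=7
t=11: input=4 -> V=0 FIRE
t=12: input=2 -> V=14

Answer: 9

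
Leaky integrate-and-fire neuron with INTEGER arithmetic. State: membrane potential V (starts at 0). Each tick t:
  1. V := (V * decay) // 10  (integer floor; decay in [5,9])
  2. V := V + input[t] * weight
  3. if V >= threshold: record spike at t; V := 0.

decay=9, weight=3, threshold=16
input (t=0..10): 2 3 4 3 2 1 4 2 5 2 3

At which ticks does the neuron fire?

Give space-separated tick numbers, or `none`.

Answer: 2 6 8

Derivation:
t=0: input=2 -> V=6
t=1: input=3 -> V=14
t=2: input=4 -> V=0 FIRE
t=3: input=3 -> V=9
t=4: input=2 -> V=14
t=5: input=1 -> V=15
t=6: input=4 -> V=0 FIRE
t=7: input=2 -> V=6
t=8: input=5 -> V=0 FIRE
t=9: input=2 -> V=6
t=10: input=3 -> V=14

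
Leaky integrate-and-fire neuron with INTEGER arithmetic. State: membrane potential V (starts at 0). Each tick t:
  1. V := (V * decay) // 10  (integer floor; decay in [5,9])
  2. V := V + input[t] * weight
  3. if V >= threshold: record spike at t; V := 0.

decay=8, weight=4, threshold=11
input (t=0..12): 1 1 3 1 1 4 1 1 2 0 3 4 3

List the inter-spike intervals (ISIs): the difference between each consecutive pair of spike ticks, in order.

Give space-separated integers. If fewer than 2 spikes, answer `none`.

t=0: input=1 -> V=4
t=1: input=1 -> V=7
t=2: input=3 -> V=0 FIRE
t=3: input=1 -> V=4
t=4: input=1 -> V=7
t=5: input=4 -> V=0 FIRE
t=6: input=1 -> V=4
t=7: input=1 -> V=7
t=8: input=2 -> V=0 FIRE
t=9: input=0 -> V=0
t=10: input=3 -> V=0 FIRE
t=11: input=4 -> V=0 FIRE
t=12: input=3 -> V=0 FIRE

Answer: 3 3 2 1 1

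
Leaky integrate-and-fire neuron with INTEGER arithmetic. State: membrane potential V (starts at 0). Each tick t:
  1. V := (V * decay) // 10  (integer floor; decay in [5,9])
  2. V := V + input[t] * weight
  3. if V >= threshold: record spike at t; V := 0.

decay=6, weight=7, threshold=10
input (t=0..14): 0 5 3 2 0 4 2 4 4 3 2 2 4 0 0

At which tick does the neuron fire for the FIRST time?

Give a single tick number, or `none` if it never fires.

Answer: 1

Derivation:
t=0: input=0 -> V=0
t=1: input=5 -> V=0 FIRE
t=2: input=3 -> V=0 FIRE
t=3: input=2 -> V=0 FIRE
t=4: input=0 -> V=0
t=5: input=4 -> V=0 FIRE
t=6: input=2 -> V=0 FIRE
t=7: input=4 -> V=0 FIRE
t=8: input=4 -> V=0 FIRE
t=9: input=3 -> V=0 FIRE
t=10: input=2 -> V=0 FIRE
t=11: input=2 -> V=0 FIRE
t=12: input=4 -> V=0 FIRE
t=13: input=0 -> V=0
t=14: input=0 -> V=0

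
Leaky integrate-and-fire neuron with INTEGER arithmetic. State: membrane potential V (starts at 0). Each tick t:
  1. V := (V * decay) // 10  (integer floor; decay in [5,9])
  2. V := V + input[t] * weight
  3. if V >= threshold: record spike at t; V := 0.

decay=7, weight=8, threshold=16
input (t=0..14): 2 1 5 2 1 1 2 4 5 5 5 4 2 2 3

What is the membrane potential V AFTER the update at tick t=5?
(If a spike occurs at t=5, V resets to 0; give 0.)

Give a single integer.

t=0: input=2 -> V=0 FIRE
t=1: input=1 -> V=8
t=2: input=5 -> V=0 FIRE
t=3: input=2 -> V=0 FIRE
t=4: input=1 -> V=8
t=5: input=1 -> V=13
t=6: input=2 -> V=0 FIRE
t=7: input=4 -> V=0 FIRE
t=8: input=5 -> V=0 FIRE
t=9: input=5 -> V=0 FIRE
t=10: input=5 -> V=0 FIRE
t=11: input=4 -> V=0 FIRE
t=12: input=2 -> V=0 FIRE
t=13: input=2 -> V=0 FIRE
t=14: input=3 -> V=0 FIRE

Answer: 13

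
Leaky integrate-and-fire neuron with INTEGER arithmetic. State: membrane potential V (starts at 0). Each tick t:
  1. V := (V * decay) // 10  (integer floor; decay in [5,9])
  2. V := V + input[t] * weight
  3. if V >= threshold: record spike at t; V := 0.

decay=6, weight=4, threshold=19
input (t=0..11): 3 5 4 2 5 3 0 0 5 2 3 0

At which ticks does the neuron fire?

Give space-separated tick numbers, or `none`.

Answer: 1 4 8

Derivation:
t=0: input=3 -> V=12
t=1: input=5 -> V=0 FIRE
t=2: input=4 -> V=16
t=3: input=2 -> V=17
t=4: input=5 -> V=0 FIRE
t=5: input=3 -> V=12
t=6: input=0 -> V=7
t=7: input=0 -> V=4
t=8: input=5 -> V=0 FIRE
t=9: input=2 -> V=8
t=10: input=3 -> V=16
t=11: input=0 -> V=9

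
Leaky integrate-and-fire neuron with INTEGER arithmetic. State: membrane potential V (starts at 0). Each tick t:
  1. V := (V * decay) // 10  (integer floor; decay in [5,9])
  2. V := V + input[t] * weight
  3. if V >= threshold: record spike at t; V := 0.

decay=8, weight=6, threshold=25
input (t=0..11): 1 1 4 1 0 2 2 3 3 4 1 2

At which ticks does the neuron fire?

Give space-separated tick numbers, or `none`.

t=0: input=1 -> V=6
t=1: input=1 -> V=10
t=2: input=4 -> V=0 FIRE
t=3: input=1 -> V=6
t=4: input=0 -> V=4
t=5: input=2 -> V=15
t=6: input=2 -> V=24
t=7: input=3 -> V=0 FIRE
t=8: input=3 -> V=18
t=9: input=4 -> V=0 FIRE
t=10: input=1 -> V=6
t=11: input=2 -> V=16

Answer: 2 7 9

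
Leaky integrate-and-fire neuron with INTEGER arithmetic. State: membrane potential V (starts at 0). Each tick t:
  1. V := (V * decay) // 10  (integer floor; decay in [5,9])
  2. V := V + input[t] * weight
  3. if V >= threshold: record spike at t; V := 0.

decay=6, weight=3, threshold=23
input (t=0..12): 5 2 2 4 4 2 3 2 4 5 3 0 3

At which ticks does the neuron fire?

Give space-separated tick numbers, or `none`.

t=0: input=5 -> V=15
t=1: input=2 -> V=15
t=2: input=2 -> V=15
t=3: input=4 -> V=21
t=4: input=4 -> V=0 FIRE
t=5: input=2 -> V=6
t=6: input=3 -> V=12
t=7: input=2 -> V=13
t=8: input=4 -> V=19
t=9: input=5 -> V=0 FIRE
t=10: input=3 -> V=9
t=11: input=0 -> V=5
t=12: input=3 -> V=12

Answer: 4 9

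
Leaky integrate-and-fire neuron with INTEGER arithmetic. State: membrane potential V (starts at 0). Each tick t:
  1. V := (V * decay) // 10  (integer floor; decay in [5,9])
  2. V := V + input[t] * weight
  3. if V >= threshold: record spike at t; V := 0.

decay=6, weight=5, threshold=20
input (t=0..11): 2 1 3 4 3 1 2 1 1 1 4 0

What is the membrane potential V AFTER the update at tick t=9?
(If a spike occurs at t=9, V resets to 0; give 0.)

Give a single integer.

t=0: input=2 -> V=10
t=1: input=1 -> V=11
t=2: input=3 -> V=0 FIRE
t=3: input=4 -> V=0 FIRE
t=4: input=3 -> V=15
t=5: input=1 -> V=14
t=6: input=2 -> V=18
t=7: input=1 -> V=15
t=8: input=1 -> V=14
t=9: input=1 -> V=13
t=10: input=4 -> V=0 FIRE
t=11: input=0 -> V=0

Answer: 13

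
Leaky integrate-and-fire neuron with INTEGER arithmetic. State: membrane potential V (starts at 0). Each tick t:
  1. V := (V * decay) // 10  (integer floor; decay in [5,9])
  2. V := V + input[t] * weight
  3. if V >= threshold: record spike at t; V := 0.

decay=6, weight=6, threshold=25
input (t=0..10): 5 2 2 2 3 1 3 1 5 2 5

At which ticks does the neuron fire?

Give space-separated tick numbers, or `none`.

Answer: 0 4 8 10

Derivation:
t=0: input=5 -> V=0 FIRE
t=1: input=2 -> V=12
t=2: input=2 -> V=19
t=3: input=2 -> V=23
t=4: input=3 -> V=0 FIRE
t=5: input=1 -> V=6
t=6: input=3 -> V=21
t=7: input=1 -> V=18
t=8: input=5 -> V=0 FIRE
t=9: input=2 -> V=12
t=10: input=5 -> V=0 FIRE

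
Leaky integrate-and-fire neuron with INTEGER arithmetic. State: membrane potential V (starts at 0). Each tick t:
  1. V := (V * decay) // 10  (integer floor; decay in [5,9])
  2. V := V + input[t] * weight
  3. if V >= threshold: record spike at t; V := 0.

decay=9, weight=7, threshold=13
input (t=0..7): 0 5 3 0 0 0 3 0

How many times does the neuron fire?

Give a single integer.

Answer: 3

Derivation:
t=0: input=0 -> V=0
t=1: input=5 -> V=0 FIRE
t=2: input=3 -> V=0 FIRE
t=3: input=0 -> V=0
t=4: input=0 -> V=0
t=5: input=0 -> V=0
t=6: input=3 -> V=0 FIRE
t=7: input=0 -> V=0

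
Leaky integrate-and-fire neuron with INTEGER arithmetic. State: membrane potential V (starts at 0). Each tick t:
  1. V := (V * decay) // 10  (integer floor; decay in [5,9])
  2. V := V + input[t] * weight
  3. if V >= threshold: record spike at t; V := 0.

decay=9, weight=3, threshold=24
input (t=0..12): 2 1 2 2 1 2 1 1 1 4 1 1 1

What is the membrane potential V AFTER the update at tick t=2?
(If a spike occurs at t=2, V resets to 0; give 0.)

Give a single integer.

Answer: 13

Derivation:
t=0: input=2 -> V=6
t=1: input=1 -> V=8
t=2: input=2 -> V=13
t=3: input=2 -> V=17
t=4: input=1 -> V=18
t=5: input=2 -> V=22
t=6: input=1 -> V=22
t=7: input=1 -> V=22
t=8: input=1 -> V=22
t=9: input=4 -> V=0 FIRE
t=10: input=1 -> V=3
t=11: input=1 -> V=5
t=12: input=1 -> V=7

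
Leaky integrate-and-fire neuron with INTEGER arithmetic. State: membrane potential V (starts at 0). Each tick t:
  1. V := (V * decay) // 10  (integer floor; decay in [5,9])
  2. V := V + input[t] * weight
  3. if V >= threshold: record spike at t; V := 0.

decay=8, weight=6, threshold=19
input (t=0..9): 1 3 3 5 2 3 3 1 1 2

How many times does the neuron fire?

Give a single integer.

t=0: input=1 -> V=6
t=1: input=3 -> V=0 FIRE
t=2: input=3 -> V=18
t=3: input=5 -> V=0 FIRE
t=4: input=2 -> V=12
t=5: input=3 -> V=0 FIRE
t=6: input=3 -> V=18
t=7: input=1 -> V=0 FIRE
t=8: input=1 -> V=6
t=9: input=2 -> V=16

Answer: 4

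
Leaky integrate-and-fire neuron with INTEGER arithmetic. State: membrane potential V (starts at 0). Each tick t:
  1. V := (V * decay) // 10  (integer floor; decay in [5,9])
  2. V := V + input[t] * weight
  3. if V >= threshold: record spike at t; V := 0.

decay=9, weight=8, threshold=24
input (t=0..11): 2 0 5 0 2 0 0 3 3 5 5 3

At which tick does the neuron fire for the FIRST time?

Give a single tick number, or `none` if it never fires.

Answer: 2

Derivation:
t=0: input=2 -> V=16
t=1: input=0 -> V=14
t=2: input=5 -> V=0 FIRE
t=3: input=0 -> V=0
t=4: input=2 -> V=16
t=5: input=0 -> V=14
t=6: input=0 -> V=12
t=7: input=3 -> V=0 FIRE
t=8: input=3 -> V=0 FIRE
t=9: input=5 -> V=0 FIRE
t=10: input=5 -> V=0 FIRE
t=11: input=3 -> V=0 FIRE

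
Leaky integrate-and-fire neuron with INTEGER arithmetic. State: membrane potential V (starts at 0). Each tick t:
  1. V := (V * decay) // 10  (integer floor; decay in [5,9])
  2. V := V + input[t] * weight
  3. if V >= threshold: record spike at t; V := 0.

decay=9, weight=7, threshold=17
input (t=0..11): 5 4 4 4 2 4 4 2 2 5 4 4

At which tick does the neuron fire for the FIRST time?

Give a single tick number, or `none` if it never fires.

Answer: 0

Derivation:
t=0: input=5 -> V=0 FIRE
t=1: input=4 -> V=0 FIRE
t=2: input=4 -> V=0 FIRE
t=3: input=4 -> V=0 FIRE
t=4: input=2 -> V=14
t=5: input=4 -> V=0 FIRE
t=6: input=4 -> V=0 FIRE
t=7: input=2 -> V=14
t=8: input=2 -> V=0 FIRE
t=9: input=5 -> V=0 FIRE
t=10: input=4 -> V=0 FIRE
t=11: input=4 -> V=0 FIRE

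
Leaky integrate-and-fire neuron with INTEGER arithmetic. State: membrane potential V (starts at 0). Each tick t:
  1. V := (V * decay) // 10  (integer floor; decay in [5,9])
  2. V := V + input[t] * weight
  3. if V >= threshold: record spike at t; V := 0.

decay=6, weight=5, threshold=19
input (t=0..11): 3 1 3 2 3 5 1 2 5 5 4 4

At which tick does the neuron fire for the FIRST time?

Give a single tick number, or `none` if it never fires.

Answer: 2

Derivation:
t=0: input=3 -> V=15
t=1: input=1 -> V=14
t=2: input=3 -> V=0 FIRE
t=3: input=2 -> V=10
t=4: input=3 -> V=0 FIRE
t=5: input=5 -> V=0 FIRE
t=6: input=1 -> V=5
t=7: input=2 -> V=13
t=8: input=5 -> V=0 FIRE
t=9: input=5 -> V=0 FIRE
t=10: input=4 -> V=0 FIRE
t=11: input=4 -> V=0 FIRE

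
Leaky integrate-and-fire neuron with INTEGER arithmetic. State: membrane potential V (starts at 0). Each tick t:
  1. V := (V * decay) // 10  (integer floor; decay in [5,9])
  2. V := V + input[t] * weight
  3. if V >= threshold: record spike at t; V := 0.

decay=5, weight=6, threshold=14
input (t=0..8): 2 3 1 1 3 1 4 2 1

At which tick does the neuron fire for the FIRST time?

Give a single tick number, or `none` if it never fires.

Answer: 1

Derivation:
t=0: input=2 -> V=12
t=1: input=3 -> V=0 FIRE
t=2: input=1 -> V=6
t=3: input=1 -> V=9
t=4: input=3 -> V=0 FIRE
t=5: input=1 -> V=6
t=6: input=4 -> V=0 FIRE
t=7: input=2 -> V=12
t=8: input=1 -> V=12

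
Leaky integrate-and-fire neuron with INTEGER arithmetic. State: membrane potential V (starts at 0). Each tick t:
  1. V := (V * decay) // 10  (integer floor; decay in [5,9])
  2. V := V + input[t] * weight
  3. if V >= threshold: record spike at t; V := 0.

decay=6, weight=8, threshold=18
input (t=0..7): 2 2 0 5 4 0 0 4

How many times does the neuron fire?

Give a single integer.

Answer: 4

Derivation:
t=0: input=2 -> V=16
t=1: input=2 -> V=0 FIRE
t=2: input=0 -> V=0
t=3: input=5 -> V=0 FIRE
t=4: input=4 -> V=0 FIRE
t=5: input=0 -> V=0
t=6: input=0 -> V=0
t=7: input=4 -> V=0 FIRE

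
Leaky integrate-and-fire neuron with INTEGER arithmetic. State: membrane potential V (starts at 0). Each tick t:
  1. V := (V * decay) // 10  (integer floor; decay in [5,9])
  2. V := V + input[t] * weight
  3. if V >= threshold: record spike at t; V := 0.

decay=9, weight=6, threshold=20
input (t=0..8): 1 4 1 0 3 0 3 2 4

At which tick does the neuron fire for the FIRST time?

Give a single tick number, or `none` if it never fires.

Answer: 1

Derivation:
t=0: input=1 -> V=6
t=1: input=4 -> V=0 FIRE
t=2: input=1 -> V=6
t=3: input=0 -> V=5
t=4: input=3 -> V=0 FIRE
t=5: input=0 -> V=0
t=6: input=3 -> V=18
t=7: input=2 -> V=0 FIRE
t=8: input=4 -> V=0 FIRE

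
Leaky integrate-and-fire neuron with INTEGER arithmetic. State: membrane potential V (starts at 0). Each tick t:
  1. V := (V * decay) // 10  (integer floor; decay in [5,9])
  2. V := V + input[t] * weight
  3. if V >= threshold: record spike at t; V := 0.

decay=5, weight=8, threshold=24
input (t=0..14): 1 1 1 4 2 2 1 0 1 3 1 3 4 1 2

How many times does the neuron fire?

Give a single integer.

t=0: input=1 -> V=8
t=1: input=1 -> V=12
t=2: input=1 -> V=14
t=3: input=4 -> V=0 FIRE
t=4: input=2 -> V=16
t=5: input=2 -> V=0 FIRE
t=6: input=1 -> V=8
t=7: input=0 -> V=4
t=8: input=1 -> V=10
t=9: input=3 -> V=0 FIRE
t=10: input=1 -> V=8
t=11: input=3 -> V=0 FIRE
t=12: input=4 -> V=0 FIRE
t=13: input=1 -> V=8
t=14: input=2 -> V=20

Answer: 5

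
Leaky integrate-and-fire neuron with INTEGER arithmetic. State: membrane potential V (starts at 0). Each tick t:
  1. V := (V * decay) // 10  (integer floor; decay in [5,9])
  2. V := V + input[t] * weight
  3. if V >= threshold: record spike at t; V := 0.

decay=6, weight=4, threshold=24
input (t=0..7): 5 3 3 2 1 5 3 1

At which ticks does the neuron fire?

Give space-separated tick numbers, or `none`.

t=0: input=5 -> V=20
t=1: input=3 -> V=0 FIRE
t=2: input=3 -> V=12
t=3: input=2 -> V=15
t=4: input=1 -> V=13
t=5: input=5 -> V=0 FIRE
t=6: input=3 -> V=12
t=7: input=1 -> V=11

Answer: 1 5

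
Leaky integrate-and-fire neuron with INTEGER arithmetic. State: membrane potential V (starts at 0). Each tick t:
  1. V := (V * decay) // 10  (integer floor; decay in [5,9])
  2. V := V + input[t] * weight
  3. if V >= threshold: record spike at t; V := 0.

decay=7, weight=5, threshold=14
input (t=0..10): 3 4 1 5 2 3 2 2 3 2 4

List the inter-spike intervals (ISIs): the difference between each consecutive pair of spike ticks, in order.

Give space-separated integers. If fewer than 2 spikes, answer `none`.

Answer: 1 2 2 2 1 2

Derivation:
t=0: input=3 -> V=0 FIRE
t=1: input=4 -> V=0 FIRE
t=2: input=1 -> V=5
t=3: input=5 -> V=0 FIRE
t=4: input=2 -> V=10
t=5: input=3 -> V=0 FIRE
t=6: input=2 -> V=10
t=7: input=2 -> V=0 FIRE
t=8: input=3 -> V=0 FIRE
t=9: input=2 -> V=10
t=10: input=4 -> V=0 FIRE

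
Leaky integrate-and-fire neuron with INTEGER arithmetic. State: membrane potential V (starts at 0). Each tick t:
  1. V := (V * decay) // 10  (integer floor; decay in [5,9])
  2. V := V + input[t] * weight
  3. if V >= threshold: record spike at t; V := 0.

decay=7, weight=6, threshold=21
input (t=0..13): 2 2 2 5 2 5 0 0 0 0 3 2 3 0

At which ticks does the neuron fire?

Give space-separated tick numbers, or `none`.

t=0: input=2 -> V=12
t=1: input=2 -> V=20
t=2: input=2 -> V=0 FIRE
t=3: input=5 -> V=0 FIRE
t=4: input=2 -> V=12
t=5: input=5 -> V=0 FIRE
t=6: input=0 -> V=0
t=7: input=0 -> V=0
t=8: input=0 -> V=0
t=9: input=0 -> V=0
t=10: input=3 -> V=18
t=11: input=2 -> V=0 FIRE
t=12: input=3 -> V=18
t=13: input=0 -> V=12

Answer: 2 3 5 11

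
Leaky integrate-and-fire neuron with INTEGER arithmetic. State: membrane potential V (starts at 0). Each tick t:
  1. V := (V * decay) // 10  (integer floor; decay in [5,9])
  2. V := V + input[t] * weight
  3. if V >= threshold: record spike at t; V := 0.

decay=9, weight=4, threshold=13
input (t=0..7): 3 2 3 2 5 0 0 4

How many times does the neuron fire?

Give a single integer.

t=0: input=3 -> V=12
t=1: input=2 -> V=0 FIRE
t=2: input=3 -> V=12
t=3: input=2 -> V=0 FIRE
t=4: input=5 -> V=0 FIRE
t=5: input=0 -> V=0
t=6: input=0 -> V=0
t=7: input=4 -> V=0 FIRE

Answer: 4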